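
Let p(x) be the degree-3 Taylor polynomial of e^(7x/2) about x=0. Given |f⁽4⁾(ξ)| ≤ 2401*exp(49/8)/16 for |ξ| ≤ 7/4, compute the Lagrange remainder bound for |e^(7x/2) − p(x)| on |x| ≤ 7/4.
5764801*exp(49/8)/98304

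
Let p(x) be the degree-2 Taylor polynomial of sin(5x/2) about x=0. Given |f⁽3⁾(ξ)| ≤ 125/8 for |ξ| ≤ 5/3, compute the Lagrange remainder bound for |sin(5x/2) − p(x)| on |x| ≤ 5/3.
15625/1296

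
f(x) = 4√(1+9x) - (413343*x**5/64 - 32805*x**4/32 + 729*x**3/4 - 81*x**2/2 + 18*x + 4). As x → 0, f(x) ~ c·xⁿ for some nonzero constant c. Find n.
6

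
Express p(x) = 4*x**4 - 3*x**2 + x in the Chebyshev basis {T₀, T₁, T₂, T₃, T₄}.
T₁ + (1/2)T₂ + (1/2)T₄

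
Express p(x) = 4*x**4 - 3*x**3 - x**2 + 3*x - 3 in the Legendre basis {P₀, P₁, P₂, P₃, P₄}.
(-38/15)P₀ + (6/5)P₁ + (34/21)P₂ + (-6/5)P₃ + (32/35)P₄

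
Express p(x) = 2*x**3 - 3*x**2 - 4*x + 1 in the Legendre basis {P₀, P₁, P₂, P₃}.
(-14/5)P₁ + (-2)P₂ + (4/5)P₃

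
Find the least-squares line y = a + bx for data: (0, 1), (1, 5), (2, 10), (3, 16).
a = 1/2, b = 5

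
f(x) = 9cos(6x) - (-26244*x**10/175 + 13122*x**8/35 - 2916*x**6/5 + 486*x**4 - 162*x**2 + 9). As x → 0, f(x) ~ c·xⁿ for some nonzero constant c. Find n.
12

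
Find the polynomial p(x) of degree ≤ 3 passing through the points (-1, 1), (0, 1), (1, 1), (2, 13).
2*x**3 - 2*x + 1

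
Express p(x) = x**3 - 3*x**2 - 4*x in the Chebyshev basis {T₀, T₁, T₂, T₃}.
(-3/2)T₀ + (-13/4)T₁ + (-3/2)T₂ + (1/4)T₃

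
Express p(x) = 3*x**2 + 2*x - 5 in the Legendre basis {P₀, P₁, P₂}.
(-4)P₀ + (2)P₁ + (2)P₂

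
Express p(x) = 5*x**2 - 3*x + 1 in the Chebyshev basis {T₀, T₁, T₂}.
(7/2)T₀ + (-3)T₁ + (5/2)T₂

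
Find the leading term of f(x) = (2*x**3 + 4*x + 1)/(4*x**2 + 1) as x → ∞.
x/2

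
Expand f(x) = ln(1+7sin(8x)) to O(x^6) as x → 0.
56*x - 1568*x**2 + 173824*x**3/3 - 7275520*x**4/3 + 324825088*x**5/3 + O(x**6)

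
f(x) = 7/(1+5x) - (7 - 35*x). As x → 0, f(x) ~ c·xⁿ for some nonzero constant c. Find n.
2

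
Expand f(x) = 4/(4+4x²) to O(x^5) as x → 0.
1 - x**2 + x**4 + O(x**5)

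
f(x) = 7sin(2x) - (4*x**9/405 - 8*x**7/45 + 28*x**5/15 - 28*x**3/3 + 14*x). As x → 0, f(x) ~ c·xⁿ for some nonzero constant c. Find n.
11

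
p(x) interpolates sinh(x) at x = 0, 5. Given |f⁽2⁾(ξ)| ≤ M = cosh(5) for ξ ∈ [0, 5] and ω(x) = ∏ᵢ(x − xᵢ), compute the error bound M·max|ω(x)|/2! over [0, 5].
25*cosh(5)/8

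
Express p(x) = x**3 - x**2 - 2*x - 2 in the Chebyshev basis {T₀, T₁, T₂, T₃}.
(-5/2)T₀ + (-5/4)T₁ + (-1/2)T₂ + (1/4)T₃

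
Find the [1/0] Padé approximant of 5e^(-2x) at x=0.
5 - 10*x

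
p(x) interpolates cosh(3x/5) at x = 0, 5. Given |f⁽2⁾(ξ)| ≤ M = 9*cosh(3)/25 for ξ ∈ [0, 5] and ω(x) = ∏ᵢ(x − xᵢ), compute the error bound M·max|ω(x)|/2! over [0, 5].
9*cosh(3)/8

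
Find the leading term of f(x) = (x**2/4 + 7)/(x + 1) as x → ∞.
x/4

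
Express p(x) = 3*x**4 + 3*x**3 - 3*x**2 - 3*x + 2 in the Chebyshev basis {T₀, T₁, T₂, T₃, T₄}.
(13/8)T₀ + (-3/4)T₁ + (3/4)T₃ + (3/8)T₄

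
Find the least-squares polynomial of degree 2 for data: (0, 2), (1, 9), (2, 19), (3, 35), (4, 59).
88/35 + (18/7)x + (20/7)x²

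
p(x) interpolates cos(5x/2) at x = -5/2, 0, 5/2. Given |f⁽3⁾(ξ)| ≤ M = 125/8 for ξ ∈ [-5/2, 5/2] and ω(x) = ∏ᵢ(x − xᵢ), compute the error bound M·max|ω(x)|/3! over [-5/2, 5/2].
15625*sqrt(3)/1728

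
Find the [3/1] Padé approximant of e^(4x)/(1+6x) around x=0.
(1552*x**3/123 + 320*x**2/41 + 168*x/41 + 1)/(250*x/41 + 1)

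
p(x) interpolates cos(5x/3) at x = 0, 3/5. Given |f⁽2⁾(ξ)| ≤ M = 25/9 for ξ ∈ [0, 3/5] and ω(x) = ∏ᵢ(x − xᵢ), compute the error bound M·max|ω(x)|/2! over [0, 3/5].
1/8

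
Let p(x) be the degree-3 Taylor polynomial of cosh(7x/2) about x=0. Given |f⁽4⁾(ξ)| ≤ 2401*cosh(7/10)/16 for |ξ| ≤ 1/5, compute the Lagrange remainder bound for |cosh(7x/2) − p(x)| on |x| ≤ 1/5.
2401*cosh(7/10)/240000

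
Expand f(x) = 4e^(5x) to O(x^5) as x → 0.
4 + 20*x + 50*x**2 + 250*x**3/3 + 625*x**4/6 + O(x**5)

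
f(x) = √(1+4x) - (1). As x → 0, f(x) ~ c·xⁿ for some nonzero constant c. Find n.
1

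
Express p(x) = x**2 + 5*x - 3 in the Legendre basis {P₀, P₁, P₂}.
(-8/3)P₀ + (5)P₁ + (2/3)P₂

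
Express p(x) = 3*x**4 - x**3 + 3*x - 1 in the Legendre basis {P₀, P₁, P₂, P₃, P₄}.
(-2/5)P₀ + (12/5)P₁ + (12/7)P₂ + (-2/5)P₃ + (24/35)P₄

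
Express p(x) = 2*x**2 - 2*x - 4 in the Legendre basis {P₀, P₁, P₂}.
(-10/3)P₀ + (-2)P₁ + (4/3)P₂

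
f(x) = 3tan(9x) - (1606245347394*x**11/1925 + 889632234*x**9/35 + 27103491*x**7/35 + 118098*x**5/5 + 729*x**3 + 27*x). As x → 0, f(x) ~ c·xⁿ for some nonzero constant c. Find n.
13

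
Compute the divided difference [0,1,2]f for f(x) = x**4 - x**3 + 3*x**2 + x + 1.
7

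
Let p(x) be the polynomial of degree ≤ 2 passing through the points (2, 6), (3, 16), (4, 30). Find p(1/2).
-3/2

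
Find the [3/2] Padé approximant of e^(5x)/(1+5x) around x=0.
(200*x**3/33 + 285*x**2/44 + 42*x/11 + 1)/(-265*x**2/44 + 42*x/11 + 1)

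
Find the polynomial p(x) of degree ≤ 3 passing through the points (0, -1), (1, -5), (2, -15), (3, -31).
-3*x**2 - x - 1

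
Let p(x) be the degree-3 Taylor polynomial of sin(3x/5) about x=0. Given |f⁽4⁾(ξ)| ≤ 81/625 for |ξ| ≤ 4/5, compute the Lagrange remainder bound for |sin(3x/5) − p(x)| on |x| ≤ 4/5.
864/390625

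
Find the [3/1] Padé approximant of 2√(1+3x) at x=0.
(-27*x**3/32 + 27*x**2/8 + 27*x/4 + 2)/(15*x/8 + 1)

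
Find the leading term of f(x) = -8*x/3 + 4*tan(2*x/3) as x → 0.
32*x**3/81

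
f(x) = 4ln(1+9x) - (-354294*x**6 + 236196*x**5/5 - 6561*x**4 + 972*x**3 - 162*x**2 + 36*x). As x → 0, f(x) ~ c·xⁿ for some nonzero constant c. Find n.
7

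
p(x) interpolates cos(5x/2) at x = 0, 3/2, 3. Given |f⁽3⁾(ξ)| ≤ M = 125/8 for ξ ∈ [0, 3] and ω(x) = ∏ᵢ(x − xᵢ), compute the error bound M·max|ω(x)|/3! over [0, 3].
125*sqrt(3)/64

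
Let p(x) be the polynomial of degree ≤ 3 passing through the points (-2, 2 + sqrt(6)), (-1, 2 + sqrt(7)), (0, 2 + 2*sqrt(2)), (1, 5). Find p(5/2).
-189*sqrt(2)/8 - 35*sqrt(6)/16 + 347/16 + 135*sqrt(7)/16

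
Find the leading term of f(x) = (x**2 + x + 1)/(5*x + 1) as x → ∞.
x/5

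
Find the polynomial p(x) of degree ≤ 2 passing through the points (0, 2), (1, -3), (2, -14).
-3*x**2 - 2*x + 2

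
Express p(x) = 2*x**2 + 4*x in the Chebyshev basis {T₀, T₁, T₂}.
T₀ + (4)T₁ + T₂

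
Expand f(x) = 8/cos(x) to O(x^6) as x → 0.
8 + 4*x**2 + 5*x**4/3 + O(x**6)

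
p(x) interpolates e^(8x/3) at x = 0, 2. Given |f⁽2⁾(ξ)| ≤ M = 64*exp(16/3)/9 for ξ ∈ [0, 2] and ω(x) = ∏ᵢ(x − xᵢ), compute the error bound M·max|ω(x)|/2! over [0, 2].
32*exp(16/3)/9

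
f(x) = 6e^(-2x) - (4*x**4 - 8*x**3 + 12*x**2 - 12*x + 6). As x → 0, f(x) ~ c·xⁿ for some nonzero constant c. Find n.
5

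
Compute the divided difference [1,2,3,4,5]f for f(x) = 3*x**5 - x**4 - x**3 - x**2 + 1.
44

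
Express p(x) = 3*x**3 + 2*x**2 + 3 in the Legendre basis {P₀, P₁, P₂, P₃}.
(11/3)P₀ + (9/5)P₁ + (4/3)P₂ + (6/5)P₃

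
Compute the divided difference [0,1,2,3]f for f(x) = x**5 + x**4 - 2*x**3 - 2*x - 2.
29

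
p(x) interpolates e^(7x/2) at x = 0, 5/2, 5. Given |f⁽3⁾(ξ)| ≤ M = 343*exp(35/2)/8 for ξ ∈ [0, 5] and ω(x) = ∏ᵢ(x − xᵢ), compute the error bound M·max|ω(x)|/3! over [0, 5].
42875*sqrt(3)*exp(35/2)/1728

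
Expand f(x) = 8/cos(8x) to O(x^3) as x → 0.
8 + 256*x**2 + O(x**3)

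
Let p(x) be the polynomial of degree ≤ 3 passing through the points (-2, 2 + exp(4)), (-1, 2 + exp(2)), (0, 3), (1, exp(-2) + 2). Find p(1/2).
(5 + (-5*exp(2) + 47 + exp(4))*exp(2))*exp(-2)/16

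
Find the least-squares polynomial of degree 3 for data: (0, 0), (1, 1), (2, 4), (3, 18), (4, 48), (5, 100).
8/63 + (337/378)x + (-379/252)x² + (115/108)x³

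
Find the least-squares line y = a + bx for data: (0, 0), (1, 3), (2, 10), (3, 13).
a = -2/5, b = 23/5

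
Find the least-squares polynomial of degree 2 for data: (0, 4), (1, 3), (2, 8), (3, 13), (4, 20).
122/35 + (-13/35)x + (8/7)x²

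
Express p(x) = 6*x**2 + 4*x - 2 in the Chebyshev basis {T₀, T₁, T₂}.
T₀ + (4)T₁ + (3)T₂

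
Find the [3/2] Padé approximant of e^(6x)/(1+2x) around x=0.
(-36*x**3/5 - 9*x**2/5 + 1)/(21*x**2/5 - 4*x + 1)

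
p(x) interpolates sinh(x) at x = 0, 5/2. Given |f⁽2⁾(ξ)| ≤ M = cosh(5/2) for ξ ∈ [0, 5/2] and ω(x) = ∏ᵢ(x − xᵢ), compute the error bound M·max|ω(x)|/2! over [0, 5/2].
25*cosh(5/2)/32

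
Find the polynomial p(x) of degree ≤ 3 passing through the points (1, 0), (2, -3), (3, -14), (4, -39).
-x**3 + 2*x**2 - 2*x + 1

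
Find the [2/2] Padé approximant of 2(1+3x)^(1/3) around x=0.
(14*x**2/3 + 7*x + 2)/(5*x**2/6 + 5*x/2 + 1)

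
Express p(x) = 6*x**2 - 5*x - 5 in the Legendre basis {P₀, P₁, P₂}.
(-3)P₀ + (-5)P₁ + (4)P₂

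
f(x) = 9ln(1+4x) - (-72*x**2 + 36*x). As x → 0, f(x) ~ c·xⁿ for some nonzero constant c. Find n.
3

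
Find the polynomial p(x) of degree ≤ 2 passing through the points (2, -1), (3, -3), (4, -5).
3 - 2*x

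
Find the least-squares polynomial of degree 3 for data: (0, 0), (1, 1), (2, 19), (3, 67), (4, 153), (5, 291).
1/126 + (-457/108)x + (206/63)x² + (199/108)x³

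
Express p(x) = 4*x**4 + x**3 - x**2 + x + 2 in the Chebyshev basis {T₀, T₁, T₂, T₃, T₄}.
(3)T₀ + (7/4)T₁ + (3/2)T₂ + (1/4)T₃ + (1/2)T₄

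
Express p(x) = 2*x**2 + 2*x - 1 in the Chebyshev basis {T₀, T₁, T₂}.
(2)T₁ + T₂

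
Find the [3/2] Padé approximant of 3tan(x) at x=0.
x*(15 - x**2)/(5*(1 - 2*x**2/5))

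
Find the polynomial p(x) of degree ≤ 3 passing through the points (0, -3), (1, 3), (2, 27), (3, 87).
3*x**3 + 3*x - 3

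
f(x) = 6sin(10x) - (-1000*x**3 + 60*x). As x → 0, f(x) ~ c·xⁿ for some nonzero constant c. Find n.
5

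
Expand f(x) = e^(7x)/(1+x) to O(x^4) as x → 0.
1 + 6*x + 37*x**2/2 + 116*x**3/3 + O(x**4)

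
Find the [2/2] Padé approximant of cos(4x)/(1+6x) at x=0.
(-176*x**2/21 + 2*x/7 + 1)/(4*x**2/3 + 44*x/7 + 1)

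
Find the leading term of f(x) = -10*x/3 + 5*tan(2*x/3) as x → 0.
40*x**3/81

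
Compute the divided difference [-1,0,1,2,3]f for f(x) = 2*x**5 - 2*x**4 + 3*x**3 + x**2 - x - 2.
8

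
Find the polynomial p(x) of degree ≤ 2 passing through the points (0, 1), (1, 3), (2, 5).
2*x + 1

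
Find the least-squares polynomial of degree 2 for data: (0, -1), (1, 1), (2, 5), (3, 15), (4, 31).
-19/35 + (-67/35)x + (17/7)x²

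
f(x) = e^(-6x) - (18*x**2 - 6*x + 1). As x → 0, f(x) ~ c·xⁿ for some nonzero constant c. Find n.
3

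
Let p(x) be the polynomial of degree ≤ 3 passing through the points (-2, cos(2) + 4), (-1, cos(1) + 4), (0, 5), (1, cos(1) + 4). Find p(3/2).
-5*cos(2)/16 + 29/16 + 7*cos(1)/2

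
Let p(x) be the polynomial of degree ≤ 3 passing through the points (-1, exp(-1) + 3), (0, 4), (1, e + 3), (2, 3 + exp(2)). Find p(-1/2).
(5 + e*(-5*e + exp(2) + 63))*exp(-1)/16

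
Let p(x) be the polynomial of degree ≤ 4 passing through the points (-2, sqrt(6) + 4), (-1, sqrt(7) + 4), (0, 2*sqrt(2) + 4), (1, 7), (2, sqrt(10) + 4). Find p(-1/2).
-5*sqrt(6)/128 + 3*sqrt(10)/128 + 15*sqrt(7)/32 + 45*sqrt(2)/32 + 113/32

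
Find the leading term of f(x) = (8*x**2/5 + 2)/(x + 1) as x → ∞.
8*x/5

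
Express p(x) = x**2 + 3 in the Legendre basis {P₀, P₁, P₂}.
(10/3)P₀ + (2/3)P₂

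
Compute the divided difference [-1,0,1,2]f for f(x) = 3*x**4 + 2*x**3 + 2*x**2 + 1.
8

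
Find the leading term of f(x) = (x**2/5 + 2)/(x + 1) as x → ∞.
x/5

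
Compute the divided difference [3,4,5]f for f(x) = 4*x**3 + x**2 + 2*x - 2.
49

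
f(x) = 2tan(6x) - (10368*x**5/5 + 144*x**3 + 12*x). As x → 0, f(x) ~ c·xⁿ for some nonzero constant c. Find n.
7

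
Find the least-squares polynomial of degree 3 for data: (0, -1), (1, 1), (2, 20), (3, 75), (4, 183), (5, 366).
-68/63 + (101/378)x + (-293/252)x² + (341/108)x³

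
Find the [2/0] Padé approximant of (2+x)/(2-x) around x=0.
x**2/2 + x + 1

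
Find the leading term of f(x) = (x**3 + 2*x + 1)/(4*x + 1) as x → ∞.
x**2/4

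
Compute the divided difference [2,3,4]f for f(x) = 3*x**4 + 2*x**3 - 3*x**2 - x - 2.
180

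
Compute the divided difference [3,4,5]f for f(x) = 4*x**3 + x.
48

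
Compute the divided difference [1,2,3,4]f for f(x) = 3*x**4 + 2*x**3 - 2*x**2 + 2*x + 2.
32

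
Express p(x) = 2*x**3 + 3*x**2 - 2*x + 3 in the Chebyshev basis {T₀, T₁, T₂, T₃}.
(9/2)T₀ + (-1/2)T₁ + (3/2)T₂ + (1/2)T₃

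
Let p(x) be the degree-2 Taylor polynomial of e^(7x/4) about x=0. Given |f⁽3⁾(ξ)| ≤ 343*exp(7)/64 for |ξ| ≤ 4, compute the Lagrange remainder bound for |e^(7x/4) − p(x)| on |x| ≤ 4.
343*exp(7)/6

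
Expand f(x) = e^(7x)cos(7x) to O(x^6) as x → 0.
1 + 7*x - 343*x**3/3 - 2401*x**4/6 - 16807*x**5/30 + O(x**6)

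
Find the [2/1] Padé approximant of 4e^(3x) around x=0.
(6*x**2 + 8*x + 4)/(1 - x)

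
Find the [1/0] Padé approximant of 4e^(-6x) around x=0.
4 - 24*x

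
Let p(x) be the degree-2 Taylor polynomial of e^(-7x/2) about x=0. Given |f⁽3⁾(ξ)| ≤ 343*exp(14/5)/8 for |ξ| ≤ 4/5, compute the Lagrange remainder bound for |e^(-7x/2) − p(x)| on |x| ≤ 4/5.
1372*exp(14/5)/375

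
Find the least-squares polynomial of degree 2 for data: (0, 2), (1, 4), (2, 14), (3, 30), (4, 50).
8/5 + (1/5)x + (3)x²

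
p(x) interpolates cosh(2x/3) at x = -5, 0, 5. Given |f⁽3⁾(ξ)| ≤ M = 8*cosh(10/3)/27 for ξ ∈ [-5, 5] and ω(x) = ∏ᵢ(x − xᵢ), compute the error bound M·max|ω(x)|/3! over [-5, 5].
1000*sqrt(3)*cosh(10/3)/729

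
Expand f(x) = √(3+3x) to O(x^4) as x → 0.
sqrt(3) + sqrt(3)*x/2 - sqrt(3)*x**2/8 + sqrt(3)*x**3/16 + O(x**4)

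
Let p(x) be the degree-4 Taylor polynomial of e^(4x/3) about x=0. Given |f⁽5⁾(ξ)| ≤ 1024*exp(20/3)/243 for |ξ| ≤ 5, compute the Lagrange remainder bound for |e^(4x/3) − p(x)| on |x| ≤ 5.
80000*exp(20/3)/729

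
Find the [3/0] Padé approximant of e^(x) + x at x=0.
x**3/6 + x**2/2 + 2*x + 1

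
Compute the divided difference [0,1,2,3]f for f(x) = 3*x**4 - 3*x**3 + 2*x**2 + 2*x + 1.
15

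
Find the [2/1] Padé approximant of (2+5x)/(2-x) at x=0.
(5*x/2 + 1)/(1 - x/2)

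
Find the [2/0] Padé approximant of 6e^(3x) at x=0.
27*x**2 + 18*x + 6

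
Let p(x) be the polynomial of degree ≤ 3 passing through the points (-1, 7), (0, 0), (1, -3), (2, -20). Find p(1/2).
-7/8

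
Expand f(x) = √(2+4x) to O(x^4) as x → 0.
sqrt(2) + sqrt(2)*x - sqrt(2)*x**2/2 + sqrt(2)*x**3/2 + O(x**4)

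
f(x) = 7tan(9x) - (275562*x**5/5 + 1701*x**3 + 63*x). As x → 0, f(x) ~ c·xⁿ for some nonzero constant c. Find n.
7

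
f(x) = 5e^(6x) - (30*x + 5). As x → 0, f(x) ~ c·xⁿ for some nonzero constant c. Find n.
2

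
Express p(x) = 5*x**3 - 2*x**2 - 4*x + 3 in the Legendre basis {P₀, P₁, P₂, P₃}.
(7/3)P₀ - P₁ + (-4/3)P₂ + (2)P₃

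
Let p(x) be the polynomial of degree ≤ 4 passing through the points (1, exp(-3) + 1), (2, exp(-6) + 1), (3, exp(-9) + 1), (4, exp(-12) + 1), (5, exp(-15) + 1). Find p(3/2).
(-70*exp(6) - 5 + 28*exp(3) + 140*exp(9) + 35*exp(12) + 128*exp(15))*exp(-15)/128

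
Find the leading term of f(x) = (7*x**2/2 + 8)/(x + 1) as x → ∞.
7*x/2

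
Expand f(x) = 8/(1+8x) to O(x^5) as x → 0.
8 - 64*x + 512*x**2 - 4096*x**3 + 32768*x**4 + O(x**5)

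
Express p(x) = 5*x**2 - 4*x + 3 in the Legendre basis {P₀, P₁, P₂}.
(14/3)P₀ + (-4)P₁ + (10/3)P₂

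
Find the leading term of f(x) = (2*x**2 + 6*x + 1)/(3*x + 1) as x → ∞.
2*x/3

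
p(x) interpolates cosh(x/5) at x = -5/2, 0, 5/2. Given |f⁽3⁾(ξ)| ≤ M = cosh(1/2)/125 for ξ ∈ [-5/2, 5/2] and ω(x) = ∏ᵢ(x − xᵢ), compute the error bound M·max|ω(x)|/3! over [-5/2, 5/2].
sqrt(3)*cosh(1/2)/216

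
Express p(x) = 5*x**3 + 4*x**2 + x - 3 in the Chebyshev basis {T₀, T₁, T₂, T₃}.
-T₀ + (19/4)T₁ + (2)T₂ + (5/4)T₃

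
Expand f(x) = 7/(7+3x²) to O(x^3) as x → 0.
1 - 3*x**2/7 + O(x**3)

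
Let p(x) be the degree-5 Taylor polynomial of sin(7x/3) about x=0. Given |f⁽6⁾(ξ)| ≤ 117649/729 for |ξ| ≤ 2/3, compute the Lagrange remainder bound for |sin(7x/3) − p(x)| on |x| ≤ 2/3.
470596/23914845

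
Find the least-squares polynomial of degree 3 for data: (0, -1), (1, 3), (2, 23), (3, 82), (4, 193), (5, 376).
-52/63 + (-22/189)x + (83/252)x² + (319/108)x³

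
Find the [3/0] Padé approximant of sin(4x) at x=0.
-32*x**3/3 + 4*x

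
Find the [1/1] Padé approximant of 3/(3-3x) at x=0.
1/(1 - x)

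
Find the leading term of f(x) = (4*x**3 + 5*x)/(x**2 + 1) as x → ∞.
4*x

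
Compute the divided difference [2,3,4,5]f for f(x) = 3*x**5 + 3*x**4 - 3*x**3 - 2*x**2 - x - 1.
414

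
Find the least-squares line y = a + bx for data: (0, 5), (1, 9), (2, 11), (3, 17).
a = 24/5, b = 19/5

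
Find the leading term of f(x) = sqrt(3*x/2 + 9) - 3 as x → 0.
x/4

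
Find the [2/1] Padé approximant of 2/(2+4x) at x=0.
1/(2*x + 1)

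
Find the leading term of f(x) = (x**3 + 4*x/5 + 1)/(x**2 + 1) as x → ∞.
x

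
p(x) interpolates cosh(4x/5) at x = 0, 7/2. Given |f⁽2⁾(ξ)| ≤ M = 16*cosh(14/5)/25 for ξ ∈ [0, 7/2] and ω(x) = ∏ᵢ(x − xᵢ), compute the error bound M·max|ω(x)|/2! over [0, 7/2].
49*cosh(14/5)/50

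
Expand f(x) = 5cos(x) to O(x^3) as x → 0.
5 - 5*x**2/2 + O(x**3)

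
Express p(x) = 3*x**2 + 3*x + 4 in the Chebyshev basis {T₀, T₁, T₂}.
(11/2)T₀ + (3)T₁ + (3/2)T₂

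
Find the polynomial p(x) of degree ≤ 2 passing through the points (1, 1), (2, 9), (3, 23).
3*x**2 - x - 1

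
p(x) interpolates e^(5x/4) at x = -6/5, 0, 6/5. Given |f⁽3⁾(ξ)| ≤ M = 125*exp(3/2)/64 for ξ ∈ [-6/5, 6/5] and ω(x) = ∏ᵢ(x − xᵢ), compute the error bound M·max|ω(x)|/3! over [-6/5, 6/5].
sqrt(3)*exp(3/2)/8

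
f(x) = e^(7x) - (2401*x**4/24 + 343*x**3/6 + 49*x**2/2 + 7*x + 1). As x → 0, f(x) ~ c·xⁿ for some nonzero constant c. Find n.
5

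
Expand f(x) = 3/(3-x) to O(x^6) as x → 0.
1 + x/3 + x**2/9 + x**3/27 + x**4/81 + x**5/243 + O(x**6)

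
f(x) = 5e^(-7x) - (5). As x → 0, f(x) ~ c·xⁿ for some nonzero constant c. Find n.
1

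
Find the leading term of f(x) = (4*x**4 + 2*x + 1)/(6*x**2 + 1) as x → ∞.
2*x**2/3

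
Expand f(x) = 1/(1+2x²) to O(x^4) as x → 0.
1 - 2*x**2 + O(x**4)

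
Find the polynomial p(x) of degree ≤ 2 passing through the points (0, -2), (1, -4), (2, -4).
x**2 - 3*x - 2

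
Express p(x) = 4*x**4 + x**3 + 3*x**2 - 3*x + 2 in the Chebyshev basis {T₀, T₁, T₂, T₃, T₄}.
(5)T₀ + (-9/4)T₁ + (7/2)T₂ + (1/4)T₃ + (1/2)T₄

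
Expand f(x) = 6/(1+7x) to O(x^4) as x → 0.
6 - 42*x + 294*x**2 - 2058*x**3 + O(x**4)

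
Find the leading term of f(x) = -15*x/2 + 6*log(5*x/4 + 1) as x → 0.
-75*x**2/16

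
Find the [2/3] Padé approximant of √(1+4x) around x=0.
(7*x**2 + 28*x/5 + 1)/(-2*x**3/5 + 9*x**2/5 + 18*x/5 + 1)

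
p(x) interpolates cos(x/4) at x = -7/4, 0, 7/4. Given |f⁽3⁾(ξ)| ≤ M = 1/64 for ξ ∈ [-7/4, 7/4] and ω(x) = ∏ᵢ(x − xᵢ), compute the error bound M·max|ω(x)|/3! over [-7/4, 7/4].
343*sqrt(3)/110592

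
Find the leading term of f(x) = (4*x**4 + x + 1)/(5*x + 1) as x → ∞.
4*x**3/5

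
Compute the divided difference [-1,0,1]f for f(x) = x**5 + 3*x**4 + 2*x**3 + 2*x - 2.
3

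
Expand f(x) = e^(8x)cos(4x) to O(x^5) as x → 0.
1 + 8*x + 24*x**2 + 64*x**3/3 - 224*x**4/3 + O(x**5)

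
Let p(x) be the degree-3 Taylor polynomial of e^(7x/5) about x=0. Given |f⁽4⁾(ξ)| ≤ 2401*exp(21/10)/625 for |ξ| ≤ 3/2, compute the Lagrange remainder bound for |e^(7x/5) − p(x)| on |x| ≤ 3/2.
64827*exp(21/10)/80000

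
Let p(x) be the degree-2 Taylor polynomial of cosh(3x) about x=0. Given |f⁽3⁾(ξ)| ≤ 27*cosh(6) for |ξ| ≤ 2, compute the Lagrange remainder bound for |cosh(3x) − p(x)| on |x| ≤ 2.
36*cosh(6)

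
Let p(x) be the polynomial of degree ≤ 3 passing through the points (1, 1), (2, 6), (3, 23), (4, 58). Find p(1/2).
9/8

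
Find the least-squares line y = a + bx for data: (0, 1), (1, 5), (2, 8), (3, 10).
a = 3/2, b = 3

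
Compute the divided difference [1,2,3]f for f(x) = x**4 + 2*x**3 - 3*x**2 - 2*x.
34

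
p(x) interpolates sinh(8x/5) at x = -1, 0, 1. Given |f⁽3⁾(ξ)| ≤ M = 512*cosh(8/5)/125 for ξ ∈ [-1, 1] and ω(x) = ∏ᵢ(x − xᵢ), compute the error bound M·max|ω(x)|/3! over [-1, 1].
512*sqrt(3)*cosh(8/5)/3375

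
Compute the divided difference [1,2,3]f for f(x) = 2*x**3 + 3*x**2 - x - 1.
15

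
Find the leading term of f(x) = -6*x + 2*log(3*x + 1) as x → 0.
-9*x**2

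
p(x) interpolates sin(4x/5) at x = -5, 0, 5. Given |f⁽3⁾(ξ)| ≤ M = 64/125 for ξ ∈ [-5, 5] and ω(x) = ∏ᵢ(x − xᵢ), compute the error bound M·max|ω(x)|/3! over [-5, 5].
64*sqrt(3)/27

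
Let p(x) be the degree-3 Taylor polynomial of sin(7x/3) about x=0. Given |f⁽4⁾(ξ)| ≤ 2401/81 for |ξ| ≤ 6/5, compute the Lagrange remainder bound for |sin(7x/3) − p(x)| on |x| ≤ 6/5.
4802/1875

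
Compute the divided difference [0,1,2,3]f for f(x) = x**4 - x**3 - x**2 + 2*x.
5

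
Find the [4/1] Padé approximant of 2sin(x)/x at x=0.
x**4/60 - x**2/3 + 2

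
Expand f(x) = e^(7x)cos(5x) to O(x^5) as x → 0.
1 + 7*x + 12*x**2 - 91*x**3/3 - 1081*x**4/6 + O(x**5)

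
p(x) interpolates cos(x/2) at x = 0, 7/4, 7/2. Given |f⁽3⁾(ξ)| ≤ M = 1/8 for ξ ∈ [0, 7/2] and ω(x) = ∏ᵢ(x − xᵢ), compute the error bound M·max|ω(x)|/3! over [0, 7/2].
343*sqrt(3)/13824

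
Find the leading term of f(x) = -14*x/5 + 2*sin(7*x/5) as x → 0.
-343*x**3/375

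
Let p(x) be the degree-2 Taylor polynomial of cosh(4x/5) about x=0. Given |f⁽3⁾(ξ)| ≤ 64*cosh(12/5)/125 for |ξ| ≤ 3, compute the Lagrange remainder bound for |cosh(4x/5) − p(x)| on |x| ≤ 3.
288*cosh(12/5)/125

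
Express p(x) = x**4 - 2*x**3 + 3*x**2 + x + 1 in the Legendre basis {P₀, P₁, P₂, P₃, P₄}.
(11/5)P₀ + (-1/5)P₁ + (18/7)P₂ + (-4/5)P₃ + (8/35)P₄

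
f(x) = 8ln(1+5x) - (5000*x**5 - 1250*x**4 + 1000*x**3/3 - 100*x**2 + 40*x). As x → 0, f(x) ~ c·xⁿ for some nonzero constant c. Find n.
6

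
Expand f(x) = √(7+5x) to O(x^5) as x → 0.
sqrt(7) + 5*sqrt(7)*x/14 - 25*sqrt(7)*x**2/392 + 125*sqrt(7)*x**3/5488 - 3125*sqrt(7)*x**4/307328 + O(x**5)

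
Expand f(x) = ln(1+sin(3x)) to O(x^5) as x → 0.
3*x - 9*x**2/2 + 9*x**3/2 - 27*x**4/4 + O(x**5)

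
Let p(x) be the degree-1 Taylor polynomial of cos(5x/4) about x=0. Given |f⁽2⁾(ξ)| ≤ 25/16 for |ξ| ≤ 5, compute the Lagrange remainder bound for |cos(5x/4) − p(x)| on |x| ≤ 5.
625/32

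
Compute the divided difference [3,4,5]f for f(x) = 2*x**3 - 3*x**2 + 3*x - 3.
21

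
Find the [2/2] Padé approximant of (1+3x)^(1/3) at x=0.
(7*x**2/3 + 7*x/2 + 1)/(5*x**2/6 + 5*x/2 + 1)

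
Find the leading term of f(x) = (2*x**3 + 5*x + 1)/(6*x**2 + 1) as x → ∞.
x/3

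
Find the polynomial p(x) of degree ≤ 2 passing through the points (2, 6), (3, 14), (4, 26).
2*x**2 - 2*x + 2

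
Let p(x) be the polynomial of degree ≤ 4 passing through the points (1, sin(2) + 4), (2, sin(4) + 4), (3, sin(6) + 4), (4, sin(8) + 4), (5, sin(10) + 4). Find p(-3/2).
-1365*sin(8)/32 + 5005*sin(6)/64 + 1155*sin(10)/128 + 4 + 3003*sin(2)/128 - 2145*sin(4)/32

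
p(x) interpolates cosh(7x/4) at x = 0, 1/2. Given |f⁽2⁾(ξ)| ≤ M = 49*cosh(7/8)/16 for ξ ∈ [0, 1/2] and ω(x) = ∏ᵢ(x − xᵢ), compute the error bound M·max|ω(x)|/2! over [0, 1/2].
49*cosh(7/8)/512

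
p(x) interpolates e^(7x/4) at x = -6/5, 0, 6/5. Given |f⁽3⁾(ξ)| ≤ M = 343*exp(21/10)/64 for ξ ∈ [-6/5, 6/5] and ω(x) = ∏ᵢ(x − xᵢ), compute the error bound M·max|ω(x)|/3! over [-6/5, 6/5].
343*sqrt(3)*exp(21/10)/1000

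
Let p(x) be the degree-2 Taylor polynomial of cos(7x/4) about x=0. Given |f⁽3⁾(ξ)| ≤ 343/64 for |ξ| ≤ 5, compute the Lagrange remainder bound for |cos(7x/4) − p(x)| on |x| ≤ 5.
42875/384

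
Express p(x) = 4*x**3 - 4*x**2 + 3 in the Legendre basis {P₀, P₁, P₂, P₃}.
(5/3)P₀ + (12/5)P₁ + (-8/3)P₂ + (8/5)P₃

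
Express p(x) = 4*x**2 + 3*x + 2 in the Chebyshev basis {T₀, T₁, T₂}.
(4)T₀ + (3)T₁ + (2)T₂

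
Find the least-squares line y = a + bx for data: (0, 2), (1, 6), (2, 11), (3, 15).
a = 19/10, b = 22/5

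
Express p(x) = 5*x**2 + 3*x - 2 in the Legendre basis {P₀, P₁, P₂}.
(-1/3)P₀ + (3)P₁ + (10/3)P₂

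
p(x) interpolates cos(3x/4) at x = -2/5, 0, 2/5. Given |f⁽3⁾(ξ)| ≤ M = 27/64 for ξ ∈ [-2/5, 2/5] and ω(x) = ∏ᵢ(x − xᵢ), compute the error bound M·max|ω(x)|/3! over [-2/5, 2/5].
sqrt(3)/1000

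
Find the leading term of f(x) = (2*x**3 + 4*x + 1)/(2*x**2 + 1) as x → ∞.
x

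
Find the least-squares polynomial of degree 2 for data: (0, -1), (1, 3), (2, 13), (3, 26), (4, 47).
-32/35 + (93/70)x + (37/14)x²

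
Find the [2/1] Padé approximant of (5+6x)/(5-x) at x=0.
(6*x/5 + 1)/(1 - x/5)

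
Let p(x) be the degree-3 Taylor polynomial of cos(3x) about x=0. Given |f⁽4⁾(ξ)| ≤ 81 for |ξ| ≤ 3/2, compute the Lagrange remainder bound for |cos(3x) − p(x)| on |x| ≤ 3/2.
2187/128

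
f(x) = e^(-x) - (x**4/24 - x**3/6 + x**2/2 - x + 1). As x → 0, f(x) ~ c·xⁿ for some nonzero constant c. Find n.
5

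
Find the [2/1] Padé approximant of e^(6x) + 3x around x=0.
(7*x + 1)/(1 - 2*x)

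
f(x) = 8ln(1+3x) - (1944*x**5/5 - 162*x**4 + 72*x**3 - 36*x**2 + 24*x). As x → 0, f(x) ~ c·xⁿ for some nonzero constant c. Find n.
6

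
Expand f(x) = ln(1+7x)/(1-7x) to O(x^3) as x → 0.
7*x + 49*x**2/2 + O(x**3)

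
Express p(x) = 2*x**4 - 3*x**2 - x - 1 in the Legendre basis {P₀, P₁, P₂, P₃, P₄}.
(-8/5)P₀ - P₁ + (-6/7)P₂ + (16/35)P₄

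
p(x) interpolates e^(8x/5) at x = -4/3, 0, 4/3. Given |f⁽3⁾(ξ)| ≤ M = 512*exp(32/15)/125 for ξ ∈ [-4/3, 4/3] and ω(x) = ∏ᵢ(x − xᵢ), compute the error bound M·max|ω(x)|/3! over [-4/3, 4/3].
32768*sqrt(3)*exp(32/15)/91125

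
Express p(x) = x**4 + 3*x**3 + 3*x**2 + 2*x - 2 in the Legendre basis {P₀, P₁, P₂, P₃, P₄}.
(-4/5)P₀ + (19/5)P₁ + (18/7)P₂ + (6/5)P₃ + (8/35)P₄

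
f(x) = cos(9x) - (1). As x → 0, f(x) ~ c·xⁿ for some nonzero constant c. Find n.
2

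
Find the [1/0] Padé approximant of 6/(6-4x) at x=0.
2*x/3 + 1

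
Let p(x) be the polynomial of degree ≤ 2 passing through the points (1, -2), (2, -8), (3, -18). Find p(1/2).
-1/2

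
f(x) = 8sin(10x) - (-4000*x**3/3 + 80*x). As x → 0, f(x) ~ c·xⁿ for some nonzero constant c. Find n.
5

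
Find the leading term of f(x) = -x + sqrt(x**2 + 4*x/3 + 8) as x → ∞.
2/3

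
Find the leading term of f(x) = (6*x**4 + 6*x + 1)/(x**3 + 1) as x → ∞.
6*x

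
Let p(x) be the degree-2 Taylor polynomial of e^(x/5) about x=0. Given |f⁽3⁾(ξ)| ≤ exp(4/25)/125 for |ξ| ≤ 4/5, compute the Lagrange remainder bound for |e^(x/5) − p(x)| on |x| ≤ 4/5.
32*exp(4/25)/46875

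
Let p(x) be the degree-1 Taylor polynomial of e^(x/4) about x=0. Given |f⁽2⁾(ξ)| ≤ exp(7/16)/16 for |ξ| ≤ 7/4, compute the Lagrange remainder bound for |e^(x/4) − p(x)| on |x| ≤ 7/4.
49*exp(7/16)/512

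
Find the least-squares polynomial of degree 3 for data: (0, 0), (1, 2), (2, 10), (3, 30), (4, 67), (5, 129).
-1/18 + (1045/756)x + (-53/252)x² + (55/54)x³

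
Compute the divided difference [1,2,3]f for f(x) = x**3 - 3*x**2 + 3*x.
3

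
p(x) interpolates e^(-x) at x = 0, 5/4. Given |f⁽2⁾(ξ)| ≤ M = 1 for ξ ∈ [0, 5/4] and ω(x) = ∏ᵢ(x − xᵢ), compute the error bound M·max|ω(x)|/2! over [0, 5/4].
25/128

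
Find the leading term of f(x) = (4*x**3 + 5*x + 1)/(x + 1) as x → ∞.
4*x**2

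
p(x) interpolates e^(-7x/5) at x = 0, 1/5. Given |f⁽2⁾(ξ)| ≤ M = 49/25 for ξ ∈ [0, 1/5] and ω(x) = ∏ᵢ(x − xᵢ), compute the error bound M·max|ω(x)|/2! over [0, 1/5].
49/5000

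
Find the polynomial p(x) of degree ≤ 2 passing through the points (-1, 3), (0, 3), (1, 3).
3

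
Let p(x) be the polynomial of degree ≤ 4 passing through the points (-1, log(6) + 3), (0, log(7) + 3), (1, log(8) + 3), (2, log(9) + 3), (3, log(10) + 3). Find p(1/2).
log(4*2**(3/32)*3**(83/128)*5**(3/128)*7**(15/32)/3) + 3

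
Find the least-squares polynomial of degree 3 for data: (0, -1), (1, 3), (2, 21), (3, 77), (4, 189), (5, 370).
-38/63 + (-59/189)x + (-83/252)x² + (329/108)x³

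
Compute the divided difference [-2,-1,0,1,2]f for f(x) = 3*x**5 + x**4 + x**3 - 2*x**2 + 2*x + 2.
1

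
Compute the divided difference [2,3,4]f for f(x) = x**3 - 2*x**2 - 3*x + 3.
7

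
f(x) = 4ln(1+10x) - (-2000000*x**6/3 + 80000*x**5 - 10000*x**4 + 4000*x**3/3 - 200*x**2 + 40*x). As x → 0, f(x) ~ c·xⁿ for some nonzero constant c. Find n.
7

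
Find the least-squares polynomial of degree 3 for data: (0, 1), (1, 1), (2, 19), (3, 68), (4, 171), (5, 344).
52/63 + (-167/189)x + (-335/252)x² + (329/108)x³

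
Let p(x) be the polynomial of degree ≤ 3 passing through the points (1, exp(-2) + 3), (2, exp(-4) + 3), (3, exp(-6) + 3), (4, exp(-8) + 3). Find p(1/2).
(-35*exp(4) - 5 + 21*exp(2) + 35*exp(6) + 48*exp(8))*exp(-8)/16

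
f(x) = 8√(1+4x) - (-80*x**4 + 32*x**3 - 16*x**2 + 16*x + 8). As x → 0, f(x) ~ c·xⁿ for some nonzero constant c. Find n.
5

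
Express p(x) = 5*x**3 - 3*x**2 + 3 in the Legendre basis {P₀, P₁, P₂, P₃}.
(2)P₀ + (3)P₁ + (-2)P₂ + (2)P₃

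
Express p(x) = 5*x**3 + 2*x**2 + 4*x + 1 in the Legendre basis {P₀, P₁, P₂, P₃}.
(5/3)P₀ + (7)P₁ + (4/3)P₂ + (2)P₃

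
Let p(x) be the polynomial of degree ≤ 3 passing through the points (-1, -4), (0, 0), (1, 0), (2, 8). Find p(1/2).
-1/4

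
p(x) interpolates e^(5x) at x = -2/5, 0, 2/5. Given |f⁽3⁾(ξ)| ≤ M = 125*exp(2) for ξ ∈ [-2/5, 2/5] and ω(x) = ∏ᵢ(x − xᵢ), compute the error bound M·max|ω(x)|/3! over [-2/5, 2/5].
8*sqrt(3)*exp(2)/27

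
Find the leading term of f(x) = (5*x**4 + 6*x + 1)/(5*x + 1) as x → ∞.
x**3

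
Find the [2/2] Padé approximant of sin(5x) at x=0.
5*x/(25*x**2/6 + 1)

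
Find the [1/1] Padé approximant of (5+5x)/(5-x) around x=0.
(x + 1)/(1 - x/5)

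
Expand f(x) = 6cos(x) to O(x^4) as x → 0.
6 - 3*x**2 + O(x**4)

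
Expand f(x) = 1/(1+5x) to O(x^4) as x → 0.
1 - 5*x + 25*x**2 - 125*x**3 + O(x**4)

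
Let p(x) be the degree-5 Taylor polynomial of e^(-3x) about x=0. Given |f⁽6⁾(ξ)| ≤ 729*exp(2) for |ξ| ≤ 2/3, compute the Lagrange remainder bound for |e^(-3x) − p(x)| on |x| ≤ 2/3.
4*exp(2)/45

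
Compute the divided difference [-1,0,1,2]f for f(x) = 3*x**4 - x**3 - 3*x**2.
5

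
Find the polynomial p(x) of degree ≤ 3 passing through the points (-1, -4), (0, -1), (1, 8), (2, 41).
3*x**3 + 3*x**2 + 3*x - 1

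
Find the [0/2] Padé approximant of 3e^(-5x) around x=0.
3/(25*x**2/2 + 5*x + 1)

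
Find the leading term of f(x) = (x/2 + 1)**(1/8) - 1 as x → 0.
x/16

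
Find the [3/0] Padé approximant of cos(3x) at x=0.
1 - 9*x**2/2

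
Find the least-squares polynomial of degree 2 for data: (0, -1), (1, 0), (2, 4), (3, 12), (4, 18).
-7/5 + x + x²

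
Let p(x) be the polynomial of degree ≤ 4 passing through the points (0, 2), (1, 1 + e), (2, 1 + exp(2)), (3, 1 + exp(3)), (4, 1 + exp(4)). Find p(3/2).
-5*exp(3)/32 + 123/128 + 15*e/32 + 3*exp(4)/128 + 45*exp(2)/64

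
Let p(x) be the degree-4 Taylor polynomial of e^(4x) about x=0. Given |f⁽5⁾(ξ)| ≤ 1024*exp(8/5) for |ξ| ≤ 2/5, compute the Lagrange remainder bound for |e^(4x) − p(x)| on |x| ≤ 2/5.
4096*exp(8/5)/46875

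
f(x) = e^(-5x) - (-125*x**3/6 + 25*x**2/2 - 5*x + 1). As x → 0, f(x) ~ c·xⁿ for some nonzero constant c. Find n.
4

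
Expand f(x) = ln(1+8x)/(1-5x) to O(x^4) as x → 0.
8*x + 8*x**2 + 632*x**3/3 + O(x**4)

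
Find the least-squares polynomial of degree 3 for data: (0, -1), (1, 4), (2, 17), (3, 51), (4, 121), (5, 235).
-6/7 + (89/21)x + (-51/28)x² + (25/12)x³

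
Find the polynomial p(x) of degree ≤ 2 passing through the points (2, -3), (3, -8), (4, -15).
1 - x**2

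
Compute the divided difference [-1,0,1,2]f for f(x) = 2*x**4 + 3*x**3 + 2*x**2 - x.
7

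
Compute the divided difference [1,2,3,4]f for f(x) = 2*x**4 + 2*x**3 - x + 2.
22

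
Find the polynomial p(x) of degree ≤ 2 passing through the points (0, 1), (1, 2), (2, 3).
x + 1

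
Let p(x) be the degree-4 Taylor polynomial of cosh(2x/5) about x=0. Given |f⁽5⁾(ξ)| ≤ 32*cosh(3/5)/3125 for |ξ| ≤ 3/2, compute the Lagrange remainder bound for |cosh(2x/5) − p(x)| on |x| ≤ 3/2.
81*cosh(3/5)/125000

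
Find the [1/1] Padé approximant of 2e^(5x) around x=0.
(5*x + 2)/(1 - 5*x/2)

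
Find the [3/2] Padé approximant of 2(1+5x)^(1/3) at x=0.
(350*x**3/81 + 70*x**2/3 + 14*x + 2)/(50*x**2/9 + 16*x/3 + 1)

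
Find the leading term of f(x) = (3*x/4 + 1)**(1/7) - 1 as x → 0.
3*x/28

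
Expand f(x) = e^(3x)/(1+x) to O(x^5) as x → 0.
1 + 2*x + 5*x**2/2 + 2*x**3 + 11*x**4/8 + O(x**5)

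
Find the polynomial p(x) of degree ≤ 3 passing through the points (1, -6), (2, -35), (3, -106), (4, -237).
-3*x**3 - 3*x**2 + x - 1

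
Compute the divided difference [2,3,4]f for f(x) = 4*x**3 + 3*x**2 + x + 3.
39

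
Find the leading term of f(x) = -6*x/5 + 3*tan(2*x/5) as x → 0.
8*x**3/125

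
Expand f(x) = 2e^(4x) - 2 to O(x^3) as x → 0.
8*x + 16*x**2 + O(x**3)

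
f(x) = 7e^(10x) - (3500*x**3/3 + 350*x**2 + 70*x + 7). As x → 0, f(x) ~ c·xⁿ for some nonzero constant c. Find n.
4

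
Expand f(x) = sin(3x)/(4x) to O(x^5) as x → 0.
3/4 - 9*x**2/8 + 81*x**4/160 + O(x**5)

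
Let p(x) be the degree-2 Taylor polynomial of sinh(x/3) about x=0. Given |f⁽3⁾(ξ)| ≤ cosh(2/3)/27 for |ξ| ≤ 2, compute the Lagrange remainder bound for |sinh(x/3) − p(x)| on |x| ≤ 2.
4*cosh(2/3)/81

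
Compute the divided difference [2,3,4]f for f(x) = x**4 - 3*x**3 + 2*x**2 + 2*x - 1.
30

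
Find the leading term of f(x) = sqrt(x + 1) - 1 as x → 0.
x/2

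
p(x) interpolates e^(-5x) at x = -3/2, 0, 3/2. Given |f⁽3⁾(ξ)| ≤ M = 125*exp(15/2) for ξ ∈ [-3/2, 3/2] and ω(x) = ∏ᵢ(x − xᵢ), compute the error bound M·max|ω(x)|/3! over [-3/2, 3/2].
125*sqrt(3)*exp(15/2)/8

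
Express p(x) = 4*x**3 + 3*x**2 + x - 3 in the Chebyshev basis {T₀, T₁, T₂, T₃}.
(-3/2)T₀ + (4)T₁ + (3/2)T₂ + T₃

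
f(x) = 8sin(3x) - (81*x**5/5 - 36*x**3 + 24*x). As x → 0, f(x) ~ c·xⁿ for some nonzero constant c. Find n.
7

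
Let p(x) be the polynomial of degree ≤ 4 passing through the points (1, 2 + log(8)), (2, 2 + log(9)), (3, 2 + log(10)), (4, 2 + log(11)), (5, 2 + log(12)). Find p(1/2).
2 + log(25600*11**(19/32)*2**(113/128)*3**(91/128)*5**(61/64)/264627)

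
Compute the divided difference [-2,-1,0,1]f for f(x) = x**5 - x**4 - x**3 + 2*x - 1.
6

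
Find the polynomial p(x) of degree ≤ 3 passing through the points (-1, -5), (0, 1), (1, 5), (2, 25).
3*x**3 - x**2 + 2*x + 1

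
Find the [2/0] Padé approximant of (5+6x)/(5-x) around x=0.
7*x**2/25 + 7*x/5 + 1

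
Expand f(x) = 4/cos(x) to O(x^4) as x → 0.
4 + 2*x**2 + O(x**4)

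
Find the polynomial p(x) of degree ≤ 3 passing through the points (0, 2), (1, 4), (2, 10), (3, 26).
x**3 - x**2 + 2*x + 2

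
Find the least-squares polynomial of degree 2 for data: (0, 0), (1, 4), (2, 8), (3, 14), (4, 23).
11/35 + (76/35)x + (6/7)x²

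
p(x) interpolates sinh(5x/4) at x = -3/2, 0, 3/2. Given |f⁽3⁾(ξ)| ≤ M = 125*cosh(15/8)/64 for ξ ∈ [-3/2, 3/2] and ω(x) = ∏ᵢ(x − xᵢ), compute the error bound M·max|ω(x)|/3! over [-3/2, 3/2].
125*sqrt(3)*cosh(15/8)/512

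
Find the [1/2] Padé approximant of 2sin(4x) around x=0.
8*x/(8*x**2/3 + 1)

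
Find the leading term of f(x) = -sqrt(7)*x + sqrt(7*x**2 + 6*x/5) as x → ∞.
3*sqrt(7)/35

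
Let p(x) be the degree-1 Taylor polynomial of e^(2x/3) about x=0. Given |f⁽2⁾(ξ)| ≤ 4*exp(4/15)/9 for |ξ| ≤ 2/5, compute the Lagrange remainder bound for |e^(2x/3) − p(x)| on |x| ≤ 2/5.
8*exp(4/15)/225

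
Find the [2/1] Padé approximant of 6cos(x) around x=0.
6 - 3*x**2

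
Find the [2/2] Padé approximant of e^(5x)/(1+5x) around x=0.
(175*x**2/36 + 10*x/3 + 1)/(-275*x**2/36 + 10*x/3 + 1)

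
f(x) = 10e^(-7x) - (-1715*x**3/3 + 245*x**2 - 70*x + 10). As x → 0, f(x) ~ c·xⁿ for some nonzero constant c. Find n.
4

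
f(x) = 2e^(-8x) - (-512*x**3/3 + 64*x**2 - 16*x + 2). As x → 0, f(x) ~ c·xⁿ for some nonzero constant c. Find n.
4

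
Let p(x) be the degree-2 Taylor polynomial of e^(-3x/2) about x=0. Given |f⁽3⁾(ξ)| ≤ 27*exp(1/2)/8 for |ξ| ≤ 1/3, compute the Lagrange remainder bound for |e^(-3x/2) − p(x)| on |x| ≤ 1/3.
exp(1/2)/48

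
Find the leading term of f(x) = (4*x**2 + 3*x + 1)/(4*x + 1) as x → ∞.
x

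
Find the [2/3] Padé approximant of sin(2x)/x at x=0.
(2 - 14*x**2/15)/(x**2/5 + 1)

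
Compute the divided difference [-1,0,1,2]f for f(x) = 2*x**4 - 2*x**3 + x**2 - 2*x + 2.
2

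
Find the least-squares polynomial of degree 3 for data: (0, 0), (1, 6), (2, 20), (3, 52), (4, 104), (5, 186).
4/63 + (586/189)x + (13/9)x² + (29/27)x³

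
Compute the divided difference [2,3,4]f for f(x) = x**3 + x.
9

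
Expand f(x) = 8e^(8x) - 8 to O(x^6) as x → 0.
64*x + 256*x**2 + 2048*x**3/3 + 4096*x**4/3 + 32768*x**5/15 + O(x**6)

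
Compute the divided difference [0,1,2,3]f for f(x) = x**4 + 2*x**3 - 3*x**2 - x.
8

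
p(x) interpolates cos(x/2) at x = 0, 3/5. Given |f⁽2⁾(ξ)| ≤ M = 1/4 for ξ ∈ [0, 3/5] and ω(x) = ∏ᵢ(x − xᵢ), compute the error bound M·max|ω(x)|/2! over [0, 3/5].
9/800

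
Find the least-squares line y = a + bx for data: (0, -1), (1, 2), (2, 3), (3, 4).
a = -2/5, b = 8/5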